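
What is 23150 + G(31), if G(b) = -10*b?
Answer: 22840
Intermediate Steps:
23150 + G(31) = 23150 - 10*31 = 23150 - 310 = 22840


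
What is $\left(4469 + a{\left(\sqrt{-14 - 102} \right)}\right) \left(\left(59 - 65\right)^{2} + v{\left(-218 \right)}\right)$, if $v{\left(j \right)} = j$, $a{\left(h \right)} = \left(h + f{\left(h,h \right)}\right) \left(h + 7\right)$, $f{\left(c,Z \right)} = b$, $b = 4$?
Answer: $-797342 - 4004 i \sqrt{29} \approx -7.9734 \cdot 10^{5} - 21562.0 i$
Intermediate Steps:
$f{\left(c,Z \right)} = 4$
$a{\left(h \right)} = \left(4 + h\right) \left(7 + h\right)$ ($a{\left(h \right)} = \left(h + 4\right) \left(h + 7\right) = \left(4 + h\right) \left(7 + h\right)$)
$\left(4469 + a{\left(\sqrt{-14 - 102} \right)}\right) \left(\left(59 - 65\right)^{2} + v{\left(-218 \right)}\right) = \left(4469 + \left(28 + \left(\sqrt{-14 - 102}\right)^{2} + 11 \sqrt{-14 - 102}\right)\right) \left(\left(59 - 65\right)^{2} - 218\right) = \left(4469 + \left(28 + \left(\sqrt{-116}\right)^{2} + 11 \sqrt{-116}\right)\right) \left(\left(-6\right)^{2} - 218\right) = \left(4469 + \left(28 + \left(2 i \sqrt{29}\right)^{2} + 11 \cdot 2 i \sqrt{29}\right)\right) \left(36 - 218\right) = \left(4469 + \left(28 - 116 + 22 i \sqrt{29}\right)\right) \left(-182\right) = \left(4469 - \left(88 - 22 i \sqrt{29}\right)\right) \left(-182\right) = \left(4381 + 22 i \sqrt{29}\right) \left(-182\right) = -797342 - 4004 i \sqrt{29}$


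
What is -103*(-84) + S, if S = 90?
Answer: 8742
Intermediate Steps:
-103*(-84) + S = -103*(-84) + 90 = 8652 + 90 = 8742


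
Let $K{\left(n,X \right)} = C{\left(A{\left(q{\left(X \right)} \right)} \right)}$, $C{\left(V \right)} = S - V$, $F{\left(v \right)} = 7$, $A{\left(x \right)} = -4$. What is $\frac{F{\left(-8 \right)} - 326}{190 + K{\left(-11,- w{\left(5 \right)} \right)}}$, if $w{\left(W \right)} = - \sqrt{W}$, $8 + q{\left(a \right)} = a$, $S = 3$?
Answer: $- \frac{319}{197} \approx -1.6193$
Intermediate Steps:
$q{\left(a \right)} = -8 + a$
$C{\left(V \right)} = 3 - V$
$K{\left(n,X \right)} = 7$ ($K{\left(n,X \right)} = 3 - -4 = 3 + 4 = 7$)
$\frac{F{\left(-8 \right)} - 326}{190 + K{\left(-11,- w{\left(5 \right)} \right)}} = \frac{7 - 326}{190 + 7} = - \frac{319}{197}$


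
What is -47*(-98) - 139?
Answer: 4467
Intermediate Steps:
-47*(-98) - 139 = 4606 - 139 = 4467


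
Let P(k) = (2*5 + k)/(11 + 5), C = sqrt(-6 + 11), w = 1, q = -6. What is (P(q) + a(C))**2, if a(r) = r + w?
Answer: 105/16 + 5*sqrt(5)/2 ≈ 12.153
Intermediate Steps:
C = sqrt(5) ≈ 2.2361
a(r) = 1 + r (a(r) = r + 1 = 1 + r)
P(k) = 5/8 + k/16 (P(k) = (10 + k)/16 = (10 + k)*(1/16) = 5/8 + k/16)
(P(q) + a(C))**2 = ((5/8 + (1/16)*(-6)) + (1 + sqrt(5)))**2 = ((5/8 - 3/8) + (1 + sqrt(5)))**2 = (1/4 + (1 + sqrt(5)))**2 = (5/4 + sqrt(5))**2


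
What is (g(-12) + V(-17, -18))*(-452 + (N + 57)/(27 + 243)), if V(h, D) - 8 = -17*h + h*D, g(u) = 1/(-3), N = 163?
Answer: -22025056/81 ≈ -2.7191e+5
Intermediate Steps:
g(u) = -1/3
V(h, D) = 8 - 17*h + D*h (V(h, D) = 8 + (-17*h + h*D) = 8 + (-17*h + D*h) = 8 - 17*h + D*h)
(g(-12) + V(-17, -18))*(-452 + (N + 57)/(27 + 243)) = (-1/3 + (8 - 17*(-17) - 18*(-17)))*(-452 + (163 + 57)/(27 + 243)) = (-1/3 + (8 + 289 + 306))*(-452 + 220/270) = (-1/3 + 603)*(-452 + 220*(1/270)) = 1808*(-452 + 22/27)/3 = (1808/3)*(-12182/27) = -22025056/81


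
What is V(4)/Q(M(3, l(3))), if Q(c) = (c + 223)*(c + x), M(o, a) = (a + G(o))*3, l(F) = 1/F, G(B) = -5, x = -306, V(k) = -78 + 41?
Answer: 37/66880 ≈ 0.00055323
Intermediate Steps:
V(k) = -37
l(F) = 1/F
M(o, a) = -15 + 3*a (M(o, a) = (a - 5)*3 = (-5 + a)*3 = -15 + 3*a)
Q(c) = (-306 + c)*(223 + c) (Q(c) = (c + 223)*(c - 306) = (223 + c)*(-306 + c) = (-306 + c)*(223 + c))
V(4)/Q(M(3, l(3))) = -37/(-68238 + (-15 + 3/3)² - 83*(-15 + 3/3)) = -37/(-68238 + (-15 + 3*(⅓))² - 83*(-15 + 3*(⅓))) = -37/(-68238 + (-15 + 1)² - 83*(-15 + 1)) = -37/(-68238 + (-14)² - 83*(-14)) = -37/(-68238 + 196 + 1162) = -37/(-66880) = -37*(-1/66880) = 37/66880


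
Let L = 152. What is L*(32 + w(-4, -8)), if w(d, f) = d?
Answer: 4256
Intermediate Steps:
L*(32 + w(-4, -8)) = 152*(32 - 4) = 152*28 = 4256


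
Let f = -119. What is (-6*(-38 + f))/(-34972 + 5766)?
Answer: -471/14603 ≈ -0.032254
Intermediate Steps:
(-6*(-38 + f))/(-34972 + 5766) = (-6*(-38 - 119))/(-34972 + 5766) = -6*(-157)/(-29206) = 942*(-1/29206) = -471/14603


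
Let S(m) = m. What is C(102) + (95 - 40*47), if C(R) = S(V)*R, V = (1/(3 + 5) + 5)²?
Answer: 28611/32 ≈ 894.09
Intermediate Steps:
V = 1681/64 (V = (1/8 + 5)² = (⅛ + 5)² = (41/8)² = 1681/64 ≈ 26.266)
C(R) = 1681*R/64
C(102) + (95 - 40*47) = (1681/64)*102 + (95 - 40*47) = 85731/32 + (95 - 1880) = 85731/32 - 1785 = 28611/32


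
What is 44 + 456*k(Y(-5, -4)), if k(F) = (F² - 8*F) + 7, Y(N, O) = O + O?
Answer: 61604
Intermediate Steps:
Y(N, O) = 2*O
k(F) = 7 + F² - 8*F
44 + 456*k(Y(-5, -4)) = 44 + 456*(7 + (2*(-4))² - 16*(-4)) = 44 + 456*(7 + (-8)² - 8*(-8)) = 44 + 456*(7 + 64 + 64) = 44 + 456*135 = 44 + 61560 = 61604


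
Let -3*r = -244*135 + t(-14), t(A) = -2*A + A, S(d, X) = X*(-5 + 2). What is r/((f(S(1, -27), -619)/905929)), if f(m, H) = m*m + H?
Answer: 14914309127/8913 ≈ 1.6733e+6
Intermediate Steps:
S(d, X) = -3*X (S(d, X) = X*(-3) = -3*X)
f(m, H) = H + m² (f(m, H) = m² + H = H + m²)
t(A) = -A
r = 32926/3 (r = -(-244*135 - 1*(-14))/3 = -(-32940 + 14)/3 = -⅓*(-32926) = 32926/3 ≈ 10975.)
r/((f(S(1, -27), -619)/905929)) = 32926/(3*(((-619 + (-3*(-27))²)/905929))) = 32926/(3*(((-619 + 81²)*(1/905929)))) = 32926/(3*(((-619 + 6561)*(1/905929)))) = 32926/(3*((5942*(1/905929)))) = 32926/(3*(5942/905929)) = (32926/3)*(905929/5942) = 14914309127/8913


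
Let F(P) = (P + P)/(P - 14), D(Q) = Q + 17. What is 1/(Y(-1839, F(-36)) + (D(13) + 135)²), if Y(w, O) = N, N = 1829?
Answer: 1/29054 ≈ 3.4419e-5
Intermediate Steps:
D(Q) = 17 + Q
F(P) = 2*P/(-14 + P) (F(P) = (2*P)/(-14 + P) = 2*P/(-14 + P))
Y(w, O) = 1829
1/(Y(-1839, F(-36)) + (D(13) + 135)²) = 1/(1829 + ((17 + 13) + 135)²) = 1/(1829 + (30 + 135)²) = 1/(1829 + 165²) = 1/(1829 + 27225) = 1/29054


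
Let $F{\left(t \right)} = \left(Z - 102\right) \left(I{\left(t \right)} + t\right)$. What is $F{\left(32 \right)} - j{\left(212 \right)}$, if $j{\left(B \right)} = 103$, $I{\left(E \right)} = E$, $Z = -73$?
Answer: $-11303$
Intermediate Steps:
$F{\left(t \right)} = - 350 t$ ($F{\left(t \right)} = \left(-73 - 102\right) \left(t + t\right) = - 175 \cdot 2 t = - 350 t$)
$F{\left(32 \right)} - j{\left(212 \right)} = \left(-350\right) 32 - 103 = -11200 - 103 = -11303$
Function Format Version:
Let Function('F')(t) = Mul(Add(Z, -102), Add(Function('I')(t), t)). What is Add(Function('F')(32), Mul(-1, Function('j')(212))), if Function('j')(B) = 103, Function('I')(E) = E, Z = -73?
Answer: -11303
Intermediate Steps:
Function('F')(t) = Mul(-350, t) (Function('F')(t) = Mul(Add(-73, -102), Add(t, t)) = Mul(-175, Mul(2, t)) = Mul(-350, t))
Add(Function('F')(32), Mul(-1, Function('j')(212))) = Add(Mul(-350, 32), Mul(-1, 103)) = Add(-11200, -103) = -11303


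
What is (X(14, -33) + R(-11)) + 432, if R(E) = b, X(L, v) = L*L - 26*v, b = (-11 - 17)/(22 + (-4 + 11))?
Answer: 43066/29 ≈ 1485.0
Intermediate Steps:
b = -28/29 (b = -28/(22 + 7) = -28/29 ≈ -0.96552)
X(L, v) = L² - 26*v
R(E) = -28/29
(X(14, -33) + R(-11)) + 432 = ((14² - 26*(-33)) - 28/29) + 432 = ((196 + 858) - 28/29) + 432 = (1054 - 28/29) + 432 = 30538/29 + 432 = 43066/29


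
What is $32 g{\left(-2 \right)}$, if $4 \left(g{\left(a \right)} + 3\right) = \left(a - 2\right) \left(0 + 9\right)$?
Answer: $-384$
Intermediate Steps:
$g{\left(a \right)} = - \frac{15}{2} + \frac{9 a}{4}$ ($g{\left(a \right)} = -3 + \frac{\left(a - 2\right) \left(0 + 9\right)}{4} = -3 + \frac{\left(-2 + a\right) 9}{4} = -3 + \frac{-18 + 9 a}{4} = -3 + \left(- \frac{9}{2} + \frac{9 a}{4}\right) = - \frac{15}{2} + \frac{9 a}{4}$)
$32 g{\left(-2 \right)} = 32 \left(- \frac{15}{2} + \frac{9}{4} \left(-2\right)\right) = 32 \left(- \frac{15}{2} - \frac{9}{2}\right) = 32 \left(-12\right) = -384$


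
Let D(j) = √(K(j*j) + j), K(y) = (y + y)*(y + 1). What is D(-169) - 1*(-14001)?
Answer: 14001 + 13*√9653955 ≈ 54393.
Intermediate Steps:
K(y) = 2*y*(1 + y) (K(y) = (2*y)*(1 + y) = 2*y*(1 + y))
D(j) = √(j + 2*j²*(1 + j²)) (D(j) = √(2*(j*j)*(1 + j*j) + j) = √(2*j²*(1 + j²) + j) = √(j + 2*j²*(1 + j²)))
D(-169) - 1*(-14001) = √(-169*(1 + 2*(-169)*(1 + (-169)²))) - 1*(-14001) = √(-169*(1 + 2*(-169)*(1 + 28561))) + 14001 = √(-169*(1 + 2*(-169)*28562)) + 14001 = √(-169*(1 - 9653956)) + 14001 = √(-169*(-9653955)) + 14001 = √1631518395 + 14001 = 13*√9653955 + 14001 = 14001 + 13*√9653955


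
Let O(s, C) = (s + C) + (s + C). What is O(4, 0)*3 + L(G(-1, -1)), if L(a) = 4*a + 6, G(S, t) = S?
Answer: 26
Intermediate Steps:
O(s, C) = 2*C + 2*s (O(s, C) = (C + s) + (C + s) = 2*C + 2*s)
L(a) = 6 + 4*a
O(4, 0)*3 + L(G(-1, -1)) = (2*0 + 2*4)*3 + (6 + 4*(-1)) = (0 + 8)*3 + (6 - 4) = 8*3 + 2 = 24 + 2 = 26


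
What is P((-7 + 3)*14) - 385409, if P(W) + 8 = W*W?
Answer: -382281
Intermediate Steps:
P(W) = -8 + W**2 (P(W) = -8 + W*W = -8 + W**2)
P((-7 + 3)*14) - 385409 = (-8 + ((-7 + 3)*14)**2) - 385409 = (-8 + (-4*14)**2) - 385409 = (-8 + (-56)**2) - 385409 = (-8 + 3136) - 385409 = 3128 - 385409 = -382281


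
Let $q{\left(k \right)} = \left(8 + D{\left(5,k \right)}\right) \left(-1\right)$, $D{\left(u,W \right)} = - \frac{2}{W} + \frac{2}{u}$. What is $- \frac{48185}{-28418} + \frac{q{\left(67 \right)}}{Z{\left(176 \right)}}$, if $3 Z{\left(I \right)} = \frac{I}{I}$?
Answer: $- \frac{222910241}{9520030} \approx -23.415$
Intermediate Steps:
$Z{\left(I \right)} = \frac{1}{3}$ ($Z{\left(I \right)} = \frac{I \frac{1}{I}}{3} = \frac{1}{3} \cdot 1 = \frac{1}{3}$)
$q{\left(k \right)} = - \frac{42}{5} + \frac{2}{k}$ ($q{\left(k \right)} = \left(8 + \left(- \frac{2}{k} + \frac{2}{5}\right)\right) \left(-1\right) = \left(8 + \left(\frac{2}{5} - \frac{2}{k}\right)\right) \left(-1\right) = \left(\frac{42}{5} - \frac{2}{k}\right) \left(-1\right) = - \frac{42}{5} + \frac{2}{k}$)
$- \frac{48185}{-28418} + \frac{q{\left(67 \right)}}{Z{\left(176 \right)}} = - \frac{48185}{-28418} + \left(- \frac{42}{5} + \frac{2}{67}\right) \frac{1}{\frac{1}{3}} = \left(-48185\right) \left(- \frac{1}{28418}\right) + \left(- \frac{42}{5} + 2 \cdot \frac{1}{67}\right) 3 = \frac{48185}{28418} + \left(- \frac{42}{5} + \frac{2}{67}\right) 3 = \frac{48185}{28418} - \frac{8412}{335} = - \frac{222910241}{9520030}$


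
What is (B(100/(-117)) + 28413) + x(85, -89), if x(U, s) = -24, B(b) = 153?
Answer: 28542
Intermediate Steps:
(B(100/(-117)) + 28413) + x(85, -89) = (153 + 28413) - 24 = 28566 - 24 = 28542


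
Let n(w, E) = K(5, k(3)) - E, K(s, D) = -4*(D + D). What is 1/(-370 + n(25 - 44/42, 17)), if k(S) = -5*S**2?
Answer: -1/27 ≈ -0.037037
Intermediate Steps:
K(s, D) = -8*D
n(w, E) = 360 - E (n(w, E) = -(-40)*3**2 - E = -(-40)*9 - E = -8*(-45) - E = 360 - E)
1/(-370 + n(25 - 44/42, 17)) = 1/(-370 + (360 - 1*17)) = 1/(-370 + (360 - 17)) = 1/(-370 + 343) = 1/(-27) = -1/27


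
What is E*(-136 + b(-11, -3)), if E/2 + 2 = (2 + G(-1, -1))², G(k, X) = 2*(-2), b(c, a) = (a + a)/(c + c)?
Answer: -5972/11 ≈ -542.91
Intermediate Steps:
b(c, a) = a/c (b(c, a) = (2*a)/((2*c)) = (2*a)*(1/(2*c)) = a/c)
G(k, X) = -4
E = 4 (E = -4 + 2*(2 - 4)² = -4 + 2*(-2)² = -4 + 2*4 = -4 + 8 = 4)
E*(-136 + b(-11, -3)) = 4*(-136 - 3/(-11)) = 4*(-136 - 3*(-1/11)) = 4*(-136 + 3/11) = 4*(-1493/11) = -5972/11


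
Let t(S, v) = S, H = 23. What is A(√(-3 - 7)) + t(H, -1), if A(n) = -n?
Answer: 23 - I*√10 ≈ 23.0 - 3.1623*I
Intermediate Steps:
A(√(-3 - 7)) + t(H, -1) = -√(-3 - 7) + 23 = -√(-10) + 23 = -I*√10 + 23 = 23 - I*√10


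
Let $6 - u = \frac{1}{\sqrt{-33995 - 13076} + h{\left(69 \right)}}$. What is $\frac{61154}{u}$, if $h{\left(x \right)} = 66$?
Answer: $\frac{18865764384}{1850581} - \frac{61154 i \sqrt{47071}}{1850581} \approx 10195.0 - 7.1696 i$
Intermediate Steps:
$u = 6 - \frac{1}{66 + i \sqrt{47071}}$ ($u = 6 - \frac{1}{\sqrt{-33995 - 13076} + 66} = 6 - \frac{1}{\sqrt{-47071} + 66} = 6 - \frac{1}{i \sqrt{47071} + 66} = 6 - \frac{1}{66 + i \sqrt{47071}} \approx 5.9987 + 0.0042188 i$)
$\frac{61154}{u} = \frac{61154}{\frac{308496}{51427} + \frac{i \sqrt{47071}}{51427}}$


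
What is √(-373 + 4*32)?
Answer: 7*I*√5 ≈ 15.652*I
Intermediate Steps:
√(-373 + 4*32) = √(-373 + 128) = √(-245) = 7*I*√5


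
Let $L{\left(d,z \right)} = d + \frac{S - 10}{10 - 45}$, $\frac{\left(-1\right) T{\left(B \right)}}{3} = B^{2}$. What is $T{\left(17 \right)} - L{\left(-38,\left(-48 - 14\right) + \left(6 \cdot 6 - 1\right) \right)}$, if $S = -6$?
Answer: $- \frac{29031}{35} \approx -829.46$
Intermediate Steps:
$T{\left(B \right)} = - 3 B^{2}$
$L{\left(d,z \right)} = \frac{16}{35} + d$ ($L{\left(d,z \right)} = d + \frac{-6 - 10}{10 - 45} = d - \frac{16}{-35} = d - - \frac{16}{35} = d + \frac{16}{35} = \frac{16}{35} + d$)
$T{\left(17 \right)} - L{\left(-38,\left(-48 - 14\right) + \left(6 \cdot 6 - 1\right) \right)} = - 3 \cdot 17^{2} - \left(\frac{16}{35} - 38\right) = \left(-3\right) 289 - - \frac{1314}{35} = -867 + \frac{1314}{35} = - \frac{29031}{35}$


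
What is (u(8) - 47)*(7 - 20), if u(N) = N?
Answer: 507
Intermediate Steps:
(u(8) - 47)*(7 - 20) = (8 - 47)*(7 - 20) = -39*(-13) = 507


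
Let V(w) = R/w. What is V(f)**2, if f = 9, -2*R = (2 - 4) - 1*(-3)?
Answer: 1/324 ≈ 0.0030864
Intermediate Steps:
R = -1/2 (R = -((2 - 4) - 1*(-3))/2 = -(-2 + 3)/2 = -1/2*1 = -1/2 ≈ -0.50000)
V(w) = -1/(2*w)
V(f)**2 = (-1/2/9)**2 = (-1/2*1/9)**2 = (-1/18)**2 = 1/324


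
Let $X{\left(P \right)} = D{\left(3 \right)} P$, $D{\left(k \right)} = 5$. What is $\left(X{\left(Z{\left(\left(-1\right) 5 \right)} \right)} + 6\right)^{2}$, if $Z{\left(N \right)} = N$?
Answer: $361$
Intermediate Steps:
$X{\left(P \right)} = 5 P$
$\left(X{\left(Z{\left(\left(-1\right) 5 \right)} \right)} + 6\right)^{2} = \left(5 \left(\left(-1\right) 5\right) + 6\right)^{2} = \left(5 \left(-5\right) + 6\right)^{2} = \left(-25 + 6\right)^{2} = \left(-19\right)^{2} = 361$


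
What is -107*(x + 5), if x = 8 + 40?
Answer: -5671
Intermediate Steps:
x = 48
-107*(x + 5) = -107*(48 + 5) = -107*53 = -5671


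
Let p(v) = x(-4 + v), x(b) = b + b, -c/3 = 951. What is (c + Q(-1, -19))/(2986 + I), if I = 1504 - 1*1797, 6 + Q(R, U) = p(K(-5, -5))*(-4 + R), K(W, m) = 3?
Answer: -2849/2693 ≈ -1.0579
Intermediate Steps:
c = -2853 (c = -3*951 = -2853)
x(b) = 2*b
p(v) = -8 + 2*v (p(v) = 2*(-4 + v) = -8 + 2*v)
Q(R, U) = 2 - 2*R (Q(R, U) = -6 + (-8 + 2*3)*(-4 + R) = -6 + (-8 + 6)*(-4 + R) = -6 - 2*(-4 + R) = -6 + (8 - 2*R) = 2 - 2*R)
I = -293 (I = 1504 - 1797 = -293)
(c + Q(-1, -19))/(2986 + I) = (-2853 + (2 - 2*(-1)))/(2986 - 293) = (-2853 + (2 + 2))/2693 = (-2853 + 4)*(1/2693) = -2849*1/2693 = -2849/2693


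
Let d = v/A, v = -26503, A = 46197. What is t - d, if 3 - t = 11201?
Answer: -517287503/46197 ≈ -11197.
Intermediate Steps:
t = -11198 (t = 3 - 1*11201 = 3 - 11201 = -11198)
d = -26503/46197 ≈ -0.57370
t - d = -11198 - 1*(-26503/46197) = -11198 + 26503/46197 = -517287503/46197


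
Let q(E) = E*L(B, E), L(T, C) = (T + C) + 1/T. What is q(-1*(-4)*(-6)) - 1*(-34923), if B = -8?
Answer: 35694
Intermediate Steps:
L(T, C) = C + T + 1/T (L(T, C) = (C + T) + 1/T = C + T + 1/T)
q(E) = E*(-65/8 + E) (q(E) = E*(E - 8 + 1/(-8)) = E*(E - 8 - ⅛) = E*(-65/8 + E))
q(-1*(-4)*(-6)) - 1*(-34923) = (-1*(-4)*(-6))*(-65 + 8*(-1*(-4)*(-6)))/8 - 1*(-34923) = (4*(-6))*(-65 + 8*(4*(-6)))/8 + 34923 = (⅛)*(-24)*(-65 + 8*(-24)) + 34923 = (⅛)*(-24)*(-65 - 192) + 34923 = (⅛)*(-24)*(-257) + 34923 = 771 + 34923 = 35694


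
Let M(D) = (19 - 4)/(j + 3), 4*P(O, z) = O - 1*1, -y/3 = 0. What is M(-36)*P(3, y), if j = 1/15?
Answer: 225/92 ≈ 2.4457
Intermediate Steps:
y = 0 (y = -3*0 = 0)
P(O, z) = -¼ + O/4 (P(O, z) = (O - 1*1)/4 = (O - 1)/4 = (-1 + O)/4 = -¼ + O/4)
j = 1/15 ≈ 0.066667
M(D) = 225/46 (M(D) = (19 - 4)/(1/15 + 3) = 15/(46/15) = 15*(15/46) = 225/46)
M(-36)*P(3, y) = 225*(-¼ + (¼)*3)/46 = 225*(-¼ + ¾)/46 = (225/46)*(½) = 225/92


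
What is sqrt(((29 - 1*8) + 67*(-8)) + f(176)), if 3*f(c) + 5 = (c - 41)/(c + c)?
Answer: I*sqrt(36000690)/264 ≈ 22.727*I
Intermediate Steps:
f(c) = -5/3 + (-41 + c)/(6*c) (f(c) = -5/3 + ((c - 41)/(c + c))/3 = -5/3 + ((-41 + c)/((2*c)))/3 = -5/3 + ((-41 + c)*(1/(2*c)))/3 = -5/3 + ((-41 + c)/(2*c))/3 = -5/3 + (-41 + c)/(6*c))
sqrt(((29 - 1*8) + 67*(-8)) + f(176)) = sqrt(((29 - 1*8) + 67*(-8)) + (1/6)*(-41 - 9*176)/176) = sqrt(((29 - 8) - 536) + (1/6)*(1/176)*(-41 - 1584)) = sqrt((21 - 536) + (1/6)*(1/176)*(-1625)) = sqrt(-515 - 1625/1056) = sqrt(-545465/1056) = I*sqrt(36000690)/264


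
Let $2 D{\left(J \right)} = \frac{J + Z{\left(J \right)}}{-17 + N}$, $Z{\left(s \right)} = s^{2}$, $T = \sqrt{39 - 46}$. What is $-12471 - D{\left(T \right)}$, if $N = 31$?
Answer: $- \frac{49883}{4} - \frac{i \sqrt{7}}{28} \approx -12471.0 - 0.094491 i$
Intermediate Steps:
$T = i \sqrt{7}$ ($T = \sqrt{-7} = i \sqrt{7} \approx 2.6458 i$)
$D{\left(J \right)} = \frac{J}{28} + \frac{J^{2}}{28}$ ($D{\left(J \right)} = \frac{\left(J + J^{2}\right) \frac{1}{-17 + 31}}{2} = \frac{\left(J + J^{2}\right) \frac{1}{14}}{2} = \frac{\frac{J}{14} + \frac{J^{2}}{14}}{2} = \frac{J}{28} + \frac{J^{2}}{28}$)
$-12471 - D{\left(T \right)} = -12471 - \frac{i \sqrt{7} \left(1 + i \sqrt{7}\right)}{28}$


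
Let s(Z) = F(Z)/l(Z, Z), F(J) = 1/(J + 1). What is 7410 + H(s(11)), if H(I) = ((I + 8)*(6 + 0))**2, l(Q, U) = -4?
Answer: 620929/64 ≈ 9702.0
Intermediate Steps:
F(J) = 1/(1 + J)
s(Z) = -1/(4*(1 + Z)) (s(Z) = 1/((1 + Z)*(-4)) = -1/4/(1 + Z) = -1/(4*(1 + Z)))
H(I) = (48 + 6*I)**2 (H(I) = ((8 + I)*6)**2 = (48 + 6*I)**2)
7410 + H(s(11)) = 7410 + 36*(8 - 1/(4 + 4*11))**2 = 7410 + 36*(8 - 1/(4 + 44))**2 = 7410 + 36*(8 - 1/48)**2 = 7410 + 36*(383/48)**2 = 7410 + 36*(146689/2304) = 7410 + 146689/64 = 620929/64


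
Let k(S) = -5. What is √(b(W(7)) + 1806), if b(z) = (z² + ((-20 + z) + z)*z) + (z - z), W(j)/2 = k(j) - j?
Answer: 3*√446 ≈ 63.356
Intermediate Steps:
W(j) = -10 - 2*j (W(j) = 2*(-5 - j) = -10 - 2*j)
b(z) = z² + z*(-20 + 2*z) (b(z) = (z² + (-20 + 2*z)*z) + 0 = (z² + z*(-20 + 2*z)) + 0 = z² + z*(-20 + 2*z))
√(b(W(7)) + 1806) = √((-10 - 2*7)*(-20 + 3*(-10 - 2*7)) + 1806) = √((-10 - 14)*(-20 + 3*(-10 - 14)) + 1806) = √(-24*(-20 + 3*(-24)) + 1806) = √(-24*(-20 - 72) + 1806) = √(-24*(-92) + 1806) = √(2208 + 1806) = √4014 = 3*√446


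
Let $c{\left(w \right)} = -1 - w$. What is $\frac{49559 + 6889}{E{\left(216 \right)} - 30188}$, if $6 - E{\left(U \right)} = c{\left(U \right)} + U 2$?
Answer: $- \frac{56448}{30397} \approx -1.857$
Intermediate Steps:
$E{\left(U \right)} = 7 - U$ ($E{\left(U \right)} = 6 - \left(\left(-1 - U\right) + U 2\right) = 6 - \left(\left(-1 - U\right) + 2 U\right) = 6 - \left(-1 + U\right) = 7 - U$)
$\frac{49559 + 6889}{E{\left(216 \right)} - 30188} = \frac{49559 + 6889}{\left(7 - 216\right) - 30188} = \frac{56448}{\left(7 - 216\right) - 30188} = \frac{56448}{-209 - 30188} = \frac{56448}{-30397} = 56448 \left(- \frac{1}{30397}\right) = - \frac{56448}{30397}$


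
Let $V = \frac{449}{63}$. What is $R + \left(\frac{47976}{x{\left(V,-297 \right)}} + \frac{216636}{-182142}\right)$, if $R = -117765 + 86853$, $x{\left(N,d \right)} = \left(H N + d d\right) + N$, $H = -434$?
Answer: $- \frac{2516241395939642}{81398500875} \approx -30913.0$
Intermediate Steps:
$V = \frac{449}{63}$ ($V = 449 \cdot \frac{1}{63} = \frac{449}{63} \approx 7.127$)
$x{\left(N,d \right)} = d^{2} - 433 N$ ($x{\left(N,d \right)} = \left(- 434 N + d d\right) + N = \left(- 434 N + d^{2}\right) + N = \left(d^{2} - 434 N\right) + N = d^{2} - 433 N$)
$R = -30912$
$R + \left(\frac{47976}{x{\left(V,-297 \right)}} + \frac{216636}{-182142}\right) = -30912 + \left(\frac{47976}{\left(-297\right)^{2} - \frac{194417}{63}} + \frac{216636}{-182142}\right) = -30912 + \left(\frac{47976}{88209 - \frac{194417}{63}} + 216636 \left(- \frac{1}{182142}\right)\right) = -30912 - \left(\frac{36106}{30357} - \frac{47976}{\frac{5362750}{63}}\right) = -30912 + \left(47976 \cdot \frac{63}{5362750} - \frac{36106}{30357}\right) = -30912 + \left(\frac{1511244}{2681375} - \frac{36106}{30357}\right) = -30912 - \frac{50936891642}{81398500875} = - \frac{2516241395939642}{81398500875}$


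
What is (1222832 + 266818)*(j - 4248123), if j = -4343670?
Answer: -12798764442450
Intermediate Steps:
(1222832 + 266818)*(j - 4248123) = (1222832 + 266818)*(-4343670 - 4248123) = 1489650*(-8591793) = -12798764442450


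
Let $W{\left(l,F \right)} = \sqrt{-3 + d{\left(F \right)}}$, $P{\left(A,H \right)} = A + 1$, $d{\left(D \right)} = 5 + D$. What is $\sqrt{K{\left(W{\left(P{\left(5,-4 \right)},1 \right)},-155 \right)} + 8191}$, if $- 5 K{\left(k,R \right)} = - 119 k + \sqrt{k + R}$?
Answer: $\frac{\sqrt{204775 + 595 \sqrt{3} - 5 i \sqrt{155 - \sqrt{3}}}}{5} \approx 90.732 - 0.013645 i$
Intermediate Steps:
$P{\left(A,H \right)} = 1 + A$
$W{\left(l,F \right)} = \sqrt{2 + F}$ ($W{\left(l,F \right)} = \sqrt{-3 + \left(5 + F\right)} = \sqrt{2 + F}$)
$K{\left(k,R \right)} = - \frac{\sqrt{R + k}}{5} + \frac{119 k}{5}$ ($K{\left(k,R \right)} = - \frac{- 119 k + \sqrt{k + R}}{5} = - \frac{- 119 k + \sqrt{R + k}}{5} = - \frac{\sqrt{R + k} - 119 k}{5} = - \frac{\sqrt{R + k}}{5} + \frac{119 k}{5}$)
$\sqrt{K{\left(W{\left(P{\left(5,-4 \right)},1 \right)},-155 \right)} + 8191} = \sqrt{\left(- \frac{\sqrt{-155 + \sqrt{2 + 1}}}{5} + \frac{119 \sqrt{2 + 1}}{5}\right) + 8191} = \sqrt{\left(- \frac{\sqrt{-155 + \sqrt{3}}}{5} + \frac{119 \sqrt{3}}{5}\right) + 8191} = \sqrt{8191 - \frac{\sqrt{-155 + \sqrt{3}}}{5} + \frac{119 \sqrt{3}}{5}}$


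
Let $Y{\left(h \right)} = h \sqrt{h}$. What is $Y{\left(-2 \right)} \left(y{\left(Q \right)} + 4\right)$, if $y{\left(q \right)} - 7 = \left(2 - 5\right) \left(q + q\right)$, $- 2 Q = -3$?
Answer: $- 4 i \sqrt{2} \approx - 5.6569 i$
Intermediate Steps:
$Q = \frac{3}{2}$ ($Q = \left(- \frac{1}{2}\right) \left(-3\right) = \frac{3}{2} \approx 1.5$)
$y{\left(q \right)} = 7 - 6 q$ ($y{\left(q \right)} = 7 + \left(2 - 5\right) \left(q + q\right) = 7 - 3 \cdot 2 q = 7 - 6 q$)
$Y{\left(h \right)} = h^{\frac{3}{2}}$
$Y{\left(-2 \right)} \left(y{\left(Q \right)} + 4\right) = \left(-2\right)^{\frac{3}{2}} \left(\left(7 - 9\right) + 4\right) = - 2 i \sqrt{2} \left(\left(7 - 9\right) + 4\right) = - 2 i \sqrt{2} \left(-2 + 4\right) = - 2 i \sqrt{2} \cdot 2 = - 4 i \sqrt{2}$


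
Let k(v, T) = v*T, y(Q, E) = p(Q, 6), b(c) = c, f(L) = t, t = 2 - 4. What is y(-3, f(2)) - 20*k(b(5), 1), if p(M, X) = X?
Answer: -94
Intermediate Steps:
t = -2
f(L) = -2
y(Q, E) = 6
k(v, T) = T*v
y(-3, f(2)) - 20*k(b(5), 1) = 6 - 20*5 = 6 - 100 = -94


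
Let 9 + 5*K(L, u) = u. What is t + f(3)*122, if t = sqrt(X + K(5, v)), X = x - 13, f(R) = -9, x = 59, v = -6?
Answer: -1098 + sqrt(43) ≈ -1091.4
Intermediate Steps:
K(L, u) = -9/5 + u/5
X = 46 (X = 59 - 13 = 46)
t = sqrt(43) (t = sqrt(46 + (-9/5 + (1/5)*(-6))) = sqrt(46 + (-9/5 - 6/5)) = sqrt(46 - 3) = sqrt(43) ≈ 6.5574)
t + f(3)*122 = sqrt(43) - 9*122 = sqrt(43) - 1098 = -1098 + sqrt(43)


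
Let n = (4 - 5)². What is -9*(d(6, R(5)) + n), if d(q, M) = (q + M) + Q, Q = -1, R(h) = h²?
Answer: -279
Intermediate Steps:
d(q, M) = -1 + M + q (d(q, M) = (q + M) - 1 = (M + q) - 1 = -1 + M + q)
n = 1 (n = (-1)² = 1)
-9*(d(6, R(5)) + n) = -9*((-1 + 5² + 6) + 1) = -9*((-1 + 25 + 6) + 1) = -9*(30 + 1) = -9*31 = -279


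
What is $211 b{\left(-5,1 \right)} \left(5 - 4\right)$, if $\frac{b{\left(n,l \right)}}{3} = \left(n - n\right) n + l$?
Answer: $633$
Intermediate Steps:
$b{\left(n,l \right)} = 3 l$ ($b{\left(n,l \right)} = 3 \left(\left(n - n\right) n + l\right) = 3 \left(0 n + l\right) = 3 \left(0 + l\right) = 3 l$)
$211 b{\left(-5,1 \right)} \left(5 - 4\right) = 211 \cdot 3 \cdot 1 \left(5 - 4\right) = 211 \cdot 3 \cdot 1 = 211 \cdot 3 = 633$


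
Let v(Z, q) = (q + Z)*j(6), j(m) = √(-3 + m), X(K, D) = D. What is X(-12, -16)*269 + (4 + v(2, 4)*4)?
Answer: -4300 + 24*√3 ≈ -4258.4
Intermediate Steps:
v(Z, q) = √3*(Z + q) (v(Z, q) = (q + Z)*√(-3 + 6) = (Z + q)*√3 = √3*(Z + q))
X(-12, -16)*269 + (4 + v(2, 4)*4) = -16*269 + (4 + (√3*(2 + 4))*4) = -4304 + (4 + (√3*6)*4) = -4304 + (4 + (6*√3)*4) = -4304 + (4 + 24*√3) = -4300 + 24*√3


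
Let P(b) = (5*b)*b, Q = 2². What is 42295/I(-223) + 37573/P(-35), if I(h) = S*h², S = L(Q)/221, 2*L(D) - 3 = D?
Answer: 18226058967/304590125 ≈ 59.838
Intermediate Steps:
Q = 4
L(D) = 3/2 + D/2
P(b) = 5*b²
S = 7/442 (S = (3/2 + (½)*4)/221 = (3/2 + 2)*(1/221) = (7/2)*(1/221) = 7/442 ≈ 0.015837)
I(h) = 7*h²/442
42295/I(-223) + 37573/P(-35) = 42295/(((7/442)*(-223)²)) + 37573/((5*(-35)²)) = 42295/(((7/442)*49729)) + 37573/((5*1225)) = 42295/(348103/442) + 37573/6125 = 42295*(442/348103) + 37573*(1/6125) = 18694390/348103 + 37573/6125 = 18226058967/304590125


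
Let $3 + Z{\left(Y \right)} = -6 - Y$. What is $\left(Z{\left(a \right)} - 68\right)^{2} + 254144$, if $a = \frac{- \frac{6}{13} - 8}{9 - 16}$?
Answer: $\frac{2155218153}{8281} \approx 2.6026 \cdot 10^{5}$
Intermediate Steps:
$a = \frac{110}{91}$ ($a = \frac{\left(-6\right) \frac{1}{13} - 8}{-7} = \left(- \frac{6}{13} - 8\right) \left(- \frac{1}{7}\right) = \left(- \frac{110}{13}\right) \left(- \frac{1}{7}\right) = \frac{110}{91} \approx 1.2088$)
$Z{\left(Y \right)} = -9 - Y$ ($Z{\left(Y \right)} = -3 - \left(6 + Y\right) = -9 - Y$)
$\left(Z{\left(a \right)} - 68\right)^{2} + 254144 = \left(\left(-9 - \frac{110}{91}\right) - 68\right)^{2} + 254144 = \left(- \frac{929}{91} - 68\right)^{2} + 254144 = \left(- \frac{7117}{91}\right)^{2} + 254144 = \frac{50651689}{8281} + 254144 = \frac{2155218153}{8281}$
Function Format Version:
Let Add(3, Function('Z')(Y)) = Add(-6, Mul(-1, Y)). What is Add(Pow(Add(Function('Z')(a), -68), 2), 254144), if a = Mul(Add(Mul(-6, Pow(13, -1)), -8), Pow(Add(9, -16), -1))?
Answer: Rational(2155218153, 8281) ≈ 2.6026e+5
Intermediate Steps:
a = Rational(110, 91) (a = Mul(Add(Mul(-6, Rational(1, 13)), -8), Pow(-7, -1)) = Mul(Add(Rational(-6, 13), -8), Rational(-1, 7)) = Mul(Rational(-110, 13), Rational(-1, 7)) = Rational(110, 91) ≈ 1.2088)
Function('Z')(Y) = Add(-9, Mul(-1, Y)) (Function('Z')(Y) = Add(-3, Add(-6, Mul(-1, Y))) = Add(-9, Mul(-1, Y)))
Add(Pow(Add(Function('Z')(a), -68), 2), 254144) = Add(Pow(Add(Add(-9, Mul(-1, Rational(110, 91))), -68), 2), 254144) = Add(Pow(Add(Add(-9, Rational(-110, 91)), -68), 2), 254144) = Add(Pow(Add(Rational(-929, 91), -68), 2), 254144) = Add(Pow(Rational(-7117, 91), 2), 254144) = Add(Rational(50651689, 8281), 254144) = Rational(2155218153, 8281)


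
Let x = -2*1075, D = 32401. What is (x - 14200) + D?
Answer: 16051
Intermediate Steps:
x = -2150
(x - 14200) + D = (-2150 - 14200) + 32401 = -16350 + 32401 = 16051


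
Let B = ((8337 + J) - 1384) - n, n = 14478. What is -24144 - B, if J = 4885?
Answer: -21504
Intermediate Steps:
B = -2640 (B = ((8337 + 4885) - 1384) - 1*14478 = (13222 - 1384) - 14478 = 11838 - 14478 = -2640)
-24144 - B = -24144 - 1*(-2640) = -24144 + 2640 = -21504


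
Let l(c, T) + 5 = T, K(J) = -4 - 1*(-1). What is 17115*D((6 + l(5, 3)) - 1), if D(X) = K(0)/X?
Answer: -17115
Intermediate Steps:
K(J) = -3 (K(J) = -4 + 1 = -3)
l(c, T) = -5 + T
D(X) = -3/X
17115*D((6 + l(5, 3)) - 1) = 17115*(-3/((6 + (-5 + 3)) - 1)) = 17115*(-3/((6 - 2) - 1)) = 17115*(-3/(4 - 1)) = 17115*(-3/3) = 17115*(-3*⅓) = 17115*(-1) = -17115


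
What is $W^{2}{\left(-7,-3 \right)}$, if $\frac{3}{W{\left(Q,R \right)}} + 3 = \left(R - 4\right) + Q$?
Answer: $\frac{9}{289} \approx 0.031142$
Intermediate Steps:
$W{\left(Q,R \right)} = \frac{3}{-7 + Q + R}$ ($W{\left(Q,R \right)} = \frac{3}{-3 + \left(\left(R - 4\right) + Q\right)} = \frac{3}{-3 + \left(\left(-4 + R\right) + Q\right)} = \frac{3}{-3 + \left(-4 + Q + R\right)} = \frac{3}{-7 + Q + R}$)
$W^{2}{\left(-7,-3 \right)} = \left(\frac{3}{-7 - 7 - 3}\right)^{2} = \left(\frac{3}{-17}\right)^{2} = \left(3 \left(- \frac{1}{17}\right)\right)^{2} = \left(- \frac{3}{17}\right)^{2} = \frac{9}{289}$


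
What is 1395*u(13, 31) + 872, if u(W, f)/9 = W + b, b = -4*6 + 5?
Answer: -74458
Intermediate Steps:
b = -19 (b = -24 + 5 = -19)
u(W, f) = -171 + 9*W (u(W, f) = 9*(W - 19) = 9*(-19 + W) = -171 + 9*W)
1395*u(13, 31) + 872 = 1395*(-171 + 9*13) + 872 = 1395*(-171 + 117) + 872 = 1395*(-54) + 872 = -75330 + 872 = -74458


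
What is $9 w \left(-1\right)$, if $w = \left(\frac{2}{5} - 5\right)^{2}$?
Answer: $- \frac{4761}{25} \approx -190.44$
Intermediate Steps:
$w = \frac{529}{25}$ ($w = \left(2 \cdot \frac{1}{5} - 5\right)^{2} = \left(\frac{2}{5} - 5\right)^{2} = \left(- \frac{23}{5}\right)^{2} = \frac{529}{25} \approx 21.16$)
$9 w \left(-1\right) = 9 \cdot \frac{529}{25} \left(-1\right) = \frac{4761}{25} \left(-1\right) = - \frac{4761}{25}$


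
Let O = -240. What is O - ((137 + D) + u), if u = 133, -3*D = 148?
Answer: -1382/3 ≈ -460.67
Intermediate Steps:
D = -148/3 (D = -⅓*148 = -148/3 ≈ -49.333)
O - ((137 + D) + u) = -240 - ((137 - 148/3) + 133) = -240 - (263/3 + 133) = -240 - 1*662/3 = -240 - 662/3 = -1382/3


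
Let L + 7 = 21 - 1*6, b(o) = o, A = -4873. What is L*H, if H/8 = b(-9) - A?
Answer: 311296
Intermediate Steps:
H = 38912 (H = 8*(-9 - 1*(-4873)) = 8*(-9 + 4873) = 8*4864 = 38912)
L = 8 (L = -7 + (21 - 1*6) = -7 + (21 - 6) = -7 + 15 = 8)
L*H = 8*38912 = 311296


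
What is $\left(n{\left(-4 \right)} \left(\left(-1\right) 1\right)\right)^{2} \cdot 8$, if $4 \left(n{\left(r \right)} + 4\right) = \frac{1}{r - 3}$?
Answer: $\frac{12769}{98} \approx 130.3$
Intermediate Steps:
$n{\left(r \right)} = -4 + \frac{1}{4 \left(-3 + r\right)}$ ($n{\left(r \right)} = -4 + \frac{1}{4 \left(r - 3\right)} = -4 + \frac{1}{4 \left(-3 + r\right)}$)
$\left(n{\left(-4 \right)} \left(\left(-1\right) 1\right)\right)^{2} \cdot 8 = \left(\frac{49 - -64}{4 \left(-3 - 4\right)} \left(\left(-1\right) 1\right)\right)^{2} \cdot 8 = \left(\frac{49 + 64}{4 \left(-7\right)} \left(-1\right)\right)^{2} \cdot 8 = \left(\frac{1}{4} \left(- \frac{1}{7}\right) 113 \left(-1\right)\right)^{2} \cdot 8 = \left(\left(- \frac{113}{28}\right) \left(-1\right)\right)^{2} \cdot 8 = \left(\frac{113}{28}\right)^{2} \cdot 8 = \frac{12769}{784} \cdot 8 = \frac{12769}{98}$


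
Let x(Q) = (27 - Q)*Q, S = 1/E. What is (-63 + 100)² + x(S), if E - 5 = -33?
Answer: 1072539/784 ≈ 1368.0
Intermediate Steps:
E = -28 (E = 5 - 33 = -28)
S = -1/28 (S = 1/(-28) = -1/28 ≈ -0.035714)
x(Q) = Q*(27 - Q)
(-63 + 100)² + x(S) = (-63 + 100)² - (27 - 1*(-1/28))/28 = 37² - (27 + 1/28)/28 = 1369 - 1/28*757/28 = 1369 - 757/784 = 1072539/784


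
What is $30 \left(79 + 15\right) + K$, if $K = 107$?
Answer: $2927$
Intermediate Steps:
$30 \left(79 + 15\right) + K = 30 \left(79 + 15\right) + 107 = 30 \cdot 94 + 107 = 2820 + 107 = 2927$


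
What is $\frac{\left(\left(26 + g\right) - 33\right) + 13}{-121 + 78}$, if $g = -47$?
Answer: $\frac{41}{43} \approx 0.95349$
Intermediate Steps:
$\frac{\left(\left(26 + g\right) - 33\right) + 13}{-121 + 78} = \frac{\left(\left(26 - 47\right) - 33\right) + 13}{-121 + 78} = \frac{\left(-21 - 33\right) + 13}{-43} = - \frac{-54 + 13}{43} = \left(- \frac{1}{43}\right) \left(-41\right) = \frac{41}{43}$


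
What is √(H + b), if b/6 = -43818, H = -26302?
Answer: I*√289210 ≈ 537.78*I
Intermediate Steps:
b = -262908 (b = 6*(-43818) = -262908)
√(H + b) = √(-26302 - 262908) = √(-289210) = I*√289210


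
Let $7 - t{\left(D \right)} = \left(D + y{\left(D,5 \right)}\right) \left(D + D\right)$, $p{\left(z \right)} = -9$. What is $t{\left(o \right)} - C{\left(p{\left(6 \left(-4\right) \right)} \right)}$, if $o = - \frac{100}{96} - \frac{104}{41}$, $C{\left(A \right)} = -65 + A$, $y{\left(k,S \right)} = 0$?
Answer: $\frac{26816927}{484128} \approx 55.392$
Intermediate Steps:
$o = - \frac{3521}{984}$ ($o = \left(-100\right) \frac{1}{96} - \frac{104}{41} = - \frac{25}{24} - \frac{104}{41} = - \frac{3521}{984} \approx -3.5783$)
$t{\left(D \right)} = 7 - 2 D^{2}$ ($t{\left(D \right)} = 7 - \left(D + 0\right) \left(D + D\right) = 7 - D 2 D = 7 - 2 D^{2}$)
$t{\left(o \right)} - C{\left(p{\left(6 \left(-4\right) \right)} \right)} = \left(7 - 2 \left(- \frac{3521}{984}\right)^{2}\right) - \left(-65 - 9\right) = \left(7 - \frac{12397441}{484128}\right) - -74 = \left(7 - \frac{12397441}{484128}\right) + 74 = - \frac{9008545}{484128} + 74 = \frac{26816927}{484128}$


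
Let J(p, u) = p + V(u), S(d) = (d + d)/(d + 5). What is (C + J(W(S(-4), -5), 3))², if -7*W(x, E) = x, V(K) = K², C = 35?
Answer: 99856/49 ≈ 2037.9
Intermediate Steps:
S(d) = 2*d/(5 + d) (S(d) = (2*d)/(5 + d) = 2*d/(5 + d))
W(x, E) = -x/7
J(p, u) = p + u²
(C + J(W(S(-4), -5), 3))² = (35 + (-2*(-4)/(7*(5 - 4)) + 3²))² = (35 + (-2*(-4)/(7*1) + 9))² = (35 + (-2*(-4)/7 + 9))² = (35 + (-⅐*(-8) + 9))² = (35 + (8/7 + 9))² = (35 + 71/7)² = (316/7)² = 99856/49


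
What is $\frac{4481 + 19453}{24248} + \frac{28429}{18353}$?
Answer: $\frac{564303547}{222511772} \approx 2.5361$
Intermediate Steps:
$\frac{4481 + 19453}{24248} + \frac{28429}{18353} = 23934 \cdot \frac{1}{24248} + 28429 \cdot \frac{1}{18353} = \frac{11967}{12124} + \frac{28429}{18353} = \frac{564303547}{222511772}$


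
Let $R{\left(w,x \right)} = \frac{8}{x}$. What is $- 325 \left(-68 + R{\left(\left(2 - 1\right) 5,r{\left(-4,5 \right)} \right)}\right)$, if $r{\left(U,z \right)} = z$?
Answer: $21580$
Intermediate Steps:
$- 325 \left(-68 + R{\left(\left(2 - 1\right) 5,r{\left(-4,5 \right)} \right)}\right) = - 325 \left(-68 + \frac{8}{5}\right) = \left(-325\right) \left(- \frac{332}{5}\right) = 21580$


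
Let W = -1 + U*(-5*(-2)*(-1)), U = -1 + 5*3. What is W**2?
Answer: 19881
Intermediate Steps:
U = 14 (U = -1 + 15 = 14)
W = -141 (W = -1 + 14*(-5*(-2)*(-1)) = -1 + 14*(10*(-1)) = -1 + 14*(-10) = -1 - 140 = -141)
W**2 = (-141)**2 = 19881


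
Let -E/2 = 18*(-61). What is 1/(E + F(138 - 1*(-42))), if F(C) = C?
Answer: 1/2376 ≈ 0.00042088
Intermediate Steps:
E = 2196 (E = -36*(-61) = -2*(-1098) = 2196)
1/(E + F(138 - 1*(-42))) = 1/(2196 + (138 - 1*(-42))) = 1/(2196 + (138 + 42)) = 1/(2196 + 180) = 1/2376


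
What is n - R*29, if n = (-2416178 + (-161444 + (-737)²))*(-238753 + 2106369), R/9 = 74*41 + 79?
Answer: -3799577786541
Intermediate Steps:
R = 28017 (R = 9*(74*41 + 79) = 9*(3034 + 79) = 9*3113 = 28017)
n = -3799576974048 (n = (-2416178 + (-161444 + 543169))*1867616 = (-2416178 + 381725)*1867616 = -2034453*1867616 = -3799576974048)
n - R*29 = -3799576974048 - 28017*29 = -3799576974048 - 1*812493 = -3799576974048 - 812493 = -3799577786541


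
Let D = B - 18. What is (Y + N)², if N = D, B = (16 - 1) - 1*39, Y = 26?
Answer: 256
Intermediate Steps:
B = -24 (B = 15 - 39 = -24)
D = -42 (D = -24 - 18 = -42)
N = -42
(Y + N)² = (26 - 42)² = (-16)² = 256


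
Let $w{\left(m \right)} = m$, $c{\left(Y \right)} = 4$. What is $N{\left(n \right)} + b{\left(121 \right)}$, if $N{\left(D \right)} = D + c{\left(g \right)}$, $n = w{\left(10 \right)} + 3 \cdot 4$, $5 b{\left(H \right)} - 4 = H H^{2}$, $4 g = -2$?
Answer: $354339$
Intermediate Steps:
$g = - \frac{1}{2}$ ($g = \frac{1}{4} \left(-2\right) = - \frac{1}{2} \approx -0.5$)
$b{\left(H \right)} = \frac{4}{5} + \frac{H^{3}}{5}$ ($b{\left(H \right)} = \frac{4}{5} + \frac{H H^{2}}{5} = \frac{4}{5} + \frac{H^{3}}{5}$)
$n = 22$ ($n = 10 + 3 \cdot 4 = 10 + 12 = 22$)
$N{\left(D \right)} = 4 + D$ ($N{\left(D \right)} = D + 4 = 4 + D$)
$N{\left(n \right)} + b{\left(121 \right)} = \left(4 + 22\right) + \left(\frac{4}{5} + \frac{121^{3}}{5}\right) = 26 + \left(\frac{4}{5} + \frac{1}{5} \cdot 1771561\right) = 26 + \left(\frac{4}{5} + \frac{1771561}{5}\right) = 26 + 354313 = 354339$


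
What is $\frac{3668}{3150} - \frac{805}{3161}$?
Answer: $\frac{647057}{711225} \approx 0.90978$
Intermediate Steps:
$\frac{3668}{3150} - \frac{805}{3161} = 3668 \cdot \frac{1}{3150} - \frac{805}{3161} = \frac{262}{225} - \frac{805}{3161} = \frac{647057}{711225}$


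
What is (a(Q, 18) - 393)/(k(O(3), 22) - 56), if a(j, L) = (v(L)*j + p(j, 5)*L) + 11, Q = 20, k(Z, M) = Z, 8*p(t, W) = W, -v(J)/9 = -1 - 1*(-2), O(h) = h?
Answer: 2203/212 ≈ 10.392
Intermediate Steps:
v(J) = -9 (v(J) = -9*(-1 - 1*(-2)) = -9*(-1 + 2) = -9*1 = -9)
p(t, W) = W/8
a(j, L) = 11 - 9*j + 5*L/8 (a(j, L) = (-9*j + ((⅛)*5)*L) + 11 = (-9*j + 5*L/8) + 11 = 11 - 9*j + 5*L/8)
(a(Q, 18) - 393)/(k(O(3), 22) - 56) = ((11 - 9*20 + (5/8)*18) - 393)/(3 - 56) = ((11 - 180 + 45/4) - 393)/(-53) = (-631/4 - 393)*(-1/53) = -2203/4*(-1/53) = 2203/212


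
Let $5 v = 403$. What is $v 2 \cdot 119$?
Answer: $\frac{95914}{5} \approx 19183.0$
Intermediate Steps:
$v = \frac{403}{5}$ ($v = \frac{1}{5} \cdot 403 = \frac{403}{5} \approx 80.6$)
$v 2 \cdot 119 = \frac{403 \cdot 2 \cdot 119}{5} = \frac{403}{5} \cdot 238 = \frac{95914}{5}$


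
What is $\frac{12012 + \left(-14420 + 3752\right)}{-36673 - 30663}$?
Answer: $- \frac{168}{8417} \approx -0.01996$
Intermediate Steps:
$\frac{12012 + \left(-14420 + 3752\right)}{-36673 - 30663} = \frac{12012 - 10668}{-67336} = 1344 \left(- \frac{1}{67336}\right) = - \frac{168}{8417}$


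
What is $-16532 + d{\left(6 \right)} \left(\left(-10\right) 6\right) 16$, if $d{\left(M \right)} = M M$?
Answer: $-51092$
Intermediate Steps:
$d{\left(M \right)} = M^{2}$
$-16532 + d{\left(6 \right)} \left(\left(-10\right) 6\right) 16 = -16532 + 6^{2} \left(\left(-10\right) 6\right) 16 = -16532 + 36 \left(-60\right) 16 = -16532 - 34560 = -51092$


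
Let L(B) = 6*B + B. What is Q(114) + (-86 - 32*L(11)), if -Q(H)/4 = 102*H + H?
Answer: -49518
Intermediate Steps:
L(B) = 7*B
Q(H) = -412*H (Q(H) = -4*(102*H + H) = -412*H)
Q(114) + (-86 - 32*L(11)) = -412*114 + (-86 - 224*11) = -46968 + (-86 - 32*77) = -46968 + (-86 - 2464) = -46968 - 2550 = -49518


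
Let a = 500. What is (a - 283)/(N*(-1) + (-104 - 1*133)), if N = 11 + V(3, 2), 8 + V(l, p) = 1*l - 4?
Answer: -217/239 ≈ -0.90795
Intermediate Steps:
V(l, p) = -12 + l (V(l, p) = -8 + (1*l - 4) = -8 + (l - 4) = -8 + (-4 + l) = -12 + l)
N = 2 (N = 11 + (-12 + 3) = 11 - 9 = 2)
(a - 283)/(N*(-1) + (-104 - 1*133)) = (500 - 283)/(2*(-1) + (-104 - 1*133)) = 217/(-2 + (-104 - 133)) = 217/(-2 - 237) = 217/(-239) = 217*(-1/239) = -217/239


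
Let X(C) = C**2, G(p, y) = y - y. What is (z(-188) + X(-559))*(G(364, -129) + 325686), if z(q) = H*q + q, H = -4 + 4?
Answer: 101709457998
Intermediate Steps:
G(p, y) = 0
H = 0
z(q) = q (z(q) = 0*q + q = 0 + q = q)
(z(-188) + X(-559))*(G(364, -129) + 325686) = (-188 + (-559)**2)*(0 + 325686) = (-188 + 312481)*325686 = 312293*325686 = 101709457998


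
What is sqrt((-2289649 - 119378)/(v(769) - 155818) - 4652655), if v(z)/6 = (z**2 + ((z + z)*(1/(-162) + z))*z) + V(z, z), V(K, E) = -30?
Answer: I*sqrt(101130393316307340915993417270)/147431547130 ≈ 2157.0*I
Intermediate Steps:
v(z) = -180 + 6*z**2 + 12*z**2*(-1/162 + z) (v(z) = 6*((z**2 + ((z + z)*(1/(-162) + z))*z) - 30) = 6*((z**2 + ((2*z)*(-1/162 + z))*z) - 30) = 6*((z**2 + (2*z*(-1/162 + z))*z) - 30) = 6*((z**2 + 2*z**2*(-1/162 + z)) - 30) = 6*(-30 + z**2 + 2*z**2*(-1/162 + z)) = -180 + 6*z**2 + 12*z**2*(-1/162 + z))
sqrt((-2289649 - 119378)/(v(769) - 155818) - 4652655) = sqrt((-2289649 - 119378)/((-180 + 12*769**3 + (160/27)*769**2) - 155818) - 4652655) = sqrt(-2409027/((-180 + 12*454756609 + (160/27)*591361) - 155818) - 4652655) = sqrt(-2409027/((-180 + 5457079308 + 94617760/27) - 155818) - 4652655) = sqrt(-2409027/(147435754216/27 - 155818) - 4652655) = sqrt(-2409027/147431547130/27 - 4652655) = sqrt(-2409027*27/147431547130 - 4652655) = sqrt(-65043729/147431547130 - 4652655) = sqrt(-685948124977173879/147431547130) = I*sqrt(101130393316307340915993417270)/147431547130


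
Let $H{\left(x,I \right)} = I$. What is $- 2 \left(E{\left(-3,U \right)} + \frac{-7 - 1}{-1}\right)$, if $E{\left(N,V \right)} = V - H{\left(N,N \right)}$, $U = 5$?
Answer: $-32$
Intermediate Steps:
$E{\left(N,V \right)} = V - N$
$- 2 \left(E{\left(-3,U \right)} + \frac{-7 - 1}{-1}\right) = - 2 \left(\left(5 - -3\right) + \frac{-7 - 1}{-1}\right) = - 2 \left(\left(5 + 3\right) + \left(-7 - 1\right) \left(-1\right)\right) = - 2 \left(8 - -8\right) = - 2 \left(8 + 8\right) = \left(-2\right) 16 = -32$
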